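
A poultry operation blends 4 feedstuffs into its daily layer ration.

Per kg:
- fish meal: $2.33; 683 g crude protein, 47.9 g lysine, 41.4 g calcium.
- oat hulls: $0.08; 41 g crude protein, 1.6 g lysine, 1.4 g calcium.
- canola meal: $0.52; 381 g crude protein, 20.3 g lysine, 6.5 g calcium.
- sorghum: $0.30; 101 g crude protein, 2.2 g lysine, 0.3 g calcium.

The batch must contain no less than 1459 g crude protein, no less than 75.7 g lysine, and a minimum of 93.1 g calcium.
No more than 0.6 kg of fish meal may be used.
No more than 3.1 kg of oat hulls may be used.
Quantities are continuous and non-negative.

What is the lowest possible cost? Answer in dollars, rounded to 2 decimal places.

Let x1 = kg of fish meal, x2 = kg of oat hulls, x3 = kg of canola meal, x4 = kg of sorghum.
min 2.33x1 + 0.08x2 + 0.52x3 + 0.3x4 with:
  683x1 + 41x2 + 381x3 + 101x4 ≥ 1459   (crude protein)
  47.9x1 + 1.6x2 + 20.3x3 + 2.2x4 ≥ 75.7   (lysine)
  41.4x1 + 1.4x2 + 6.5x3 + 0.3x4 ≥ 93.1   (calcium)
  x1 ≤ 0.6
  x2 ≤ 3.1
  x1, x2, x3, x4 ≥ 0.
The optimal basis is {fish meal, oat hulls, canola meal}; sorghum drops out. There the calcium, the fish meal cap, the oat hulls cap constraints are tight.
So fish meal = 0.6 kg, oat hulls = 3.1 kg, canola meal = 9.834 kg.
Total cost: 2.33·0.6 + 0.08·3.1 + 0.52·9.834 = 6.7597.

$6.76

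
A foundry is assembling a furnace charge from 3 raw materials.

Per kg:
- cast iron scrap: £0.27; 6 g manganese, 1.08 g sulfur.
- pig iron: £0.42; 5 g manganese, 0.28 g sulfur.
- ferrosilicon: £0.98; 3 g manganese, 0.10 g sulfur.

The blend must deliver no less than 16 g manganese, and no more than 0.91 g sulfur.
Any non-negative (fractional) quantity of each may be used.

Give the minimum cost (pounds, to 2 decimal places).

Let x1 = kg of cast iron scrap, x2 = kg of pig iron, x3 = kg of ferrosilicon.
Minimise 0.27x1 + 0.42x2 + 0.98x3 s.t.:
  6x1 + 5x2 + 3x3 ≥ 16   (manganese)
  1.08x1 + 0.28x2 + 0.1x3 ≤ 0.91   (sulfur)
  x1, x2, x3 ≥ 0.
The cheapest feasible vertex uses only cast iron scrap, pig iron; ferrosilicon is not used. There the manganese and sulfur constraints are tight.
Optimal quantities: cast iron scrap = 0.01882 kg, pig iron = 3.177 kg.
Total cost: 0.27·0.01882 + 0.42·3.177 = 1.3394.

£1.34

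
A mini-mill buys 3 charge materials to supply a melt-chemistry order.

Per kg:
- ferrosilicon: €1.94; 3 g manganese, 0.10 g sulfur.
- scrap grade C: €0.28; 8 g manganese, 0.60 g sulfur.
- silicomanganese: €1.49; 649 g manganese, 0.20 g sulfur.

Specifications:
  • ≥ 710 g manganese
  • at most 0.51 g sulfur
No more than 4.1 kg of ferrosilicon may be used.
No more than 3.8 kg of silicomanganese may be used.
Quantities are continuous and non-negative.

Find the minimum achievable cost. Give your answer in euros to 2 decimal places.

Let x1 = kg of ferrosilicon, x2 = kg of scrap grade C, x3 = kg of silicomanganese.
Minimize 1.94x1 + 0.28x2 + 1.49x3 subject to:
  3x1 + 8x2 + 649x3 ≥ 710   (manganese)
  0.1x1 + 0.6x2 + 0.2x3 ≤ 0.51   (sulfur)
  x1 ≤ 4.1
  x3 ≤ 3.8
  x1, x2, x3 ≥ 0.
At the optimum only silicomanganese is positive (ferrosilicon, scrap grade C = 0). Binding constraint: manganese.
Solving gives x3 = 1.094.
Objective = 1.49·1.094 = 1.6301.

€1.63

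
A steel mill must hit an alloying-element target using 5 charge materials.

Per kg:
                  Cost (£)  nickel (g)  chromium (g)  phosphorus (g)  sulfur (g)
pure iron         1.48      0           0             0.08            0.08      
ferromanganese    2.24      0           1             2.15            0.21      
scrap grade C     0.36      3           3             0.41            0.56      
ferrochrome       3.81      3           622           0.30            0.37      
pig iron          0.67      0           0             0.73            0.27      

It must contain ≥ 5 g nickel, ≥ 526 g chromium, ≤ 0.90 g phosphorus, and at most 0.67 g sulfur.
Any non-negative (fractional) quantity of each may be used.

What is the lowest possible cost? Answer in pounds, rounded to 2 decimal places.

Let x1 = kg of pure iron, x2 = kg of ferromanganese, x3 = kg of scrap grade C, x4 = kg of ferrochrome, x5 = kg of pig iron.
min 1.48x1 + 2.24x2 + 0.36x3 + 3.81x4 + 0.67x5 s.t.:
  3x3 + 3x4 ≥ 5   (nickel)
  1x2 + 3x3 + 622x4 ≥ 526   (chromium)
  0.08x1 + 2.15x2 + 0.41x3 + 0.3x4 + 0.73x5 ≤ 0.9   (phosphorus)
  0.08x1 + 0.21x2 + 0.56x3 + 0.37x4 + 0.27x5 ≤ 0.67   (sulfur)
  x1, x2, x3, x4, x5 ≥ 0.
At the optimum only scrap grade C, ferrochrome are positive (pure iron, ferromanganese, pig iron = 0). The nickel and sulfur requirements are met with equality.
Optimal quantities: scrap grade C = 0.2807 kg, ferrochrome = 1.386 kg.
Hence cost = 0.36·0.2807 + 3.81·1.386 = £5.3817.

£5.38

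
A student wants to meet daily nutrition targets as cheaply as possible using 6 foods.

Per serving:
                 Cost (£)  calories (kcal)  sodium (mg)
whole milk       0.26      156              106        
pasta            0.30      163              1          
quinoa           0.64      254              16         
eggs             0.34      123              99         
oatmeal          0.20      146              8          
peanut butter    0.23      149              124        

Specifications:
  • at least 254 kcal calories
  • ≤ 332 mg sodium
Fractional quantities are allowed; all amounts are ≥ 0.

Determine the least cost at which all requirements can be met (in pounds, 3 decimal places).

£0.348

Let x1 = servings of whole milk, x2 = servings of pasta, x3 = servings of quinoa, x4 = servings of eggs, x5 = servings of oatmeal, x6 = servings of peanut butter.
Minimise 0.26x1 + 0.3x2 + 0.64x3 + 0.34x4 + 0.2x5 + 0.23x6 subject to:
  156x1 + 163x2 + 254x3 + 123x4 + 146x5 + 149x6 ≥ 254   (calories)
  106x1 + 1x2 + 16x3 + 99x4 + 8x5 + 124x6 ≤ 332   (sodium)
  x1, x2, x3, x4, x5, x6 ≥ 0.
The optimal basis is {oatmeal}; whole milk, pasta, quinoa, eggs, peanut butter drop out. There the calories constraint is tight.
That vertex is x5 = 1.74.
Objective = 0.2·1.74 = 0.34800.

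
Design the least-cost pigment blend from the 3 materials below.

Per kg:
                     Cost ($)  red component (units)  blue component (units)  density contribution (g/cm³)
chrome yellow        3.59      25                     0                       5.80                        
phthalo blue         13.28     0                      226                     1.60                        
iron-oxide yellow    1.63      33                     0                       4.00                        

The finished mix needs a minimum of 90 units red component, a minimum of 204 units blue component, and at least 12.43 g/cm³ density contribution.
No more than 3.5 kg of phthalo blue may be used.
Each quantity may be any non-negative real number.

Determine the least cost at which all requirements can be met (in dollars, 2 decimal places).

$16.46

Treat it as an LP. Let x1 = kg of chrome yellow, x2 = kg of phthalo blue, x3 = kg of iron-oxide yellow.
Minimize 3.59x1 + 13.28x2 + 1.63x3 with:
  25x1 + 33x3 ≥ 90   (red component)
  226x2 ≥ 204   (blue component)
  5.8x1 + 1.6x2 + 4x3 ≥ 12.43   (density contribution)
  x2 ≤ 3.5
  x1, x2, x3 ≥ 0.
The minimum-cost mix takes nothing from chrome yellow — only phthalo blue, iron-oxide yellow. The blue component and density contribution requirements are met with equality.
Solving gives x2 = 0.9027, x3 = 2.746.
Objective = 13.28·0.9027 + 1.63·2.746 = 16.4638.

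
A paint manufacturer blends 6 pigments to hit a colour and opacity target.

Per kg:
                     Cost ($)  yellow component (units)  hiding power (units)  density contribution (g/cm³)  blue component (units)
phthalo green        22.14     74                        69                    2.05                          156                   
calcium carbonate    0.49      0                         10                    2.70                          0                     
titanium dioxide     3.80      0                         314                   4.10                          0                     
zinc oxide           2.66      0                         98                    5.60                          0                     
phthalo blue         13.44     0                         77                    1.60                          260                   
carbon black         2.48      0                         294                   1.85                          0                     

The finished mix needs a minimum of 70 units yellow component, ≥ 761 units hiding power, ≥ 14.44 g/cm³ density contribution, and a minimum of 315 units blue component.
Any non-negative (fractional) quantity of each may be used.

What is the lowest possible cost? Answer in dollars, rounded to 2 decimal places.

This is a linear program. Let x1 = kg of phthalo green, x2 = kg of calcium carbonate, x3 = kg of titanium dioxide, x4 = kg of zinc oxide, x5 = kg of phthalo blue, x6 = kg of carbon black.
Minimise 22.14x1 + 0.49x2 + 3.8x3 + 2.66x4 + 13.44x5 + 2.48x6 subject to:
  74x1 ≥ 70   (yellow component)
  69x1 + 10x2 + 314x3 + 98x4 + 77x5 + 294x6 ≥ 761   (hiding power)
  2.05x1 + 2.7x2 + 4.1x3 + 5.6x4 + 1.6x5 + 1.85x6 ≥ 14.44   (density contribution)
  156x1 + 260x5 ≥ 315   (blue component)
  x1, x2, x3, x4, x5, x6 ≥ 0.
The optimal basis is {phthalo green, calcium carbonate, phthalo blue, carbon black}; titanium dioxide, zinc oxide drop out. There the yellow component, hiding power, density contribution, blue component constraints are tight.
That vertex is x1 = 0.9459, x2 = 2.808, x5 = 0.644, x6 = 2.102.
Total cost: 22.14·0.9459 + 0.49·2.808 + 13.44·0.644 + 2.48·2.102 = 36.1865.

$36.19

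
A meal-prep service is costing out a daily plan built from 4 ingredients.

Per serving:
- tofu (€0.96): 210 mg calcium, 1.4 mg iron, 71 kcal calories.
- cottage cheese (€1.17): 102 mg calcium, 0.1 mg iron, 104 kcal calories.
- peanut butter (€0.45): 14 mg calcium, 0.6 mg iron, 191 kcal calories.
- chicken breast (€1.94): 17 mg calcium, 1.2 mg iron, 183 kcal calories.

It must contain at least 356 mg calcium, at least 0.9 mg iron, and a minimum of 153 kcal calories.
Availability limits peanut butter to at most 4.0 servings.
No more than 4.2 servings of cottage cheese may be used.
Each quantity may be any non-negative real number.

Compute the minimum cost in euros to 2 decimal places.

€1.70

Let x1 = servings of tofu, x2 = servings of cottage cheese, x3 = servings of peanut butter, x4 = servings of chicken breast.
Minimise 0.96x1 + 1.17x2 + 0.45x3 + 1.94x4 s.t.:
  210x1 + 102x2 + 14x3 + 17x4 ≥ 356   (calcium)
  1.4x1 + 0.1x2 + 0.6x3 + 1.2x4 ≥ 0.9   (iron)
  71x1 + 104x2 + 191x3 + 183x4 ≥ 153   (calories)
  x3 ≤ 4
  x2 ≤ 4.2
  x1, x2, x3, x4 ≥ 0.
The optimal basis is {tofu, peanut butter}; cottage cheese, chicken breast drop out. The calcium and calories requirements are met with equality.
So tofu = 1.684 servings, peanut butter = 0.1752 servings.
Cost = 0.96·1.684 + 0.45·0.1752 = 1.6955.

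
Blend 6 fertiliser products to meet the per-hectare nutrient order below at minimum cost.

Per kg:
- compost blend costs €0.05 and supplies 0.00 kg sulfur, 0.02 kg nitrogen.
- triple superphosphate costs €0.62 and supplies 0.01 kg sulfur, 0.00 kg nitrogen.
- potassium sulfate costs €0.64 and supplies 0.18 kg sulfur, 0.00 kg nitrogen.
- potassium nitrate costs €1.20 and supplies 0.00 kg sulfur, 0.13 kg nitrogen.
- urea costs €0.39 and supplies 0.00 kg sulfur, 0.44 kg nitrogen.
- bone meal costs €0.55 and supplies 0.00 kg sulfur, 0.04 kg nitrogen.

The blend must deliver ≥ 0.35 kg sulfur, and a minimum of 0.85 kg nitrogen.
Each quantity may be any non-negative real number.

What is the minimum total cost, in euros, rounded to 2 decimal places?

€2.00

Let x1 = kg of compost blend, x2 = kg of triple superphosphate, x3 = kg of potassium sulfate, x4 = kg of potassium nitrate, x5 = kg of urea, x6 = kg of bone meal.
Minimise 0.05x1 + 0.62x2 + 0.64x3 + 1.2x4 + 0.39x5 + 0.55x6 s.t.:
  0.01x2 + 0.18x3 ≥ 0.35   (sulfur)
  0.02x1 + 0.13x4 + 0.44x5 + 0.04x6 ≥ 0.85   (nitrogen)
  x1, x2, x3, x4, x5, x6 ≥ 0.
The optimal basis is {potassium sulfate, urea}; compost blend, triple superphosphate, potassium nitrate, bone meal drop out. The sulfur and nitrogen requirements are met with equality.
Optimal quantities: potassium sulfate = 1.944 kg, urea = 1.932 kg.
Objective = 0.64·1.944 + 0.39·1.932 = 1.9976.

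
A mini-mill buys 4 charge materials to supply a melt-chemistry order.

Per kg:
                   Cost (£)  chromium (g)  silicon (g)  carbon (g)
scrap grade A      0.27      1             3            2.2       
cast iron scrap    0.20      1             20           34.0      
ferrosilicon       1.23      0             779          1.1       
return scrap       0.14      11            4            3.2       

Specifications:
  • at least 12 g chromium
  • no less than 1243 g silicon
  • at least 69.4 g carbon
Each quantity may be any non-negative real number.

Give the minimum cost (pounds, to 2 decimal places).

Set it up as a linear program. Let x1 = kg of scrap grade A, x2 = kg of cast iron scrap, x3 = kg of ferrosilicon, x4 = kg of return scrap.
min 0.27x1 + 0.2x2 + 1.23x3 + 0.14x4 s.t.:
  1x1 + 1x2 + 11x4 ≥ 12   (chromium)
  3x1 + 20x2 + 779x3 + 4x4 ≥ 1243   (silicon)
  2.2x1 + 34x2 + 1.1x3 + 3.2x4 ≥ 69.4   (carbon)
  x1, x2, x3, x4 ≥ 0.
The minimum-cost mix takes nothing from scrap grade A — only cast iron scrap, ferrosilicon, return scrap. There the chromium, silicon, carbon constraints are tight.
Solving gives x2 = 1.905, x3 = 1.542, x4 = 0.9177.
Hence cost = 0.2·1.905 + 1.23·1.542 + 0.14·0.9177 = £2.4061.

£2.41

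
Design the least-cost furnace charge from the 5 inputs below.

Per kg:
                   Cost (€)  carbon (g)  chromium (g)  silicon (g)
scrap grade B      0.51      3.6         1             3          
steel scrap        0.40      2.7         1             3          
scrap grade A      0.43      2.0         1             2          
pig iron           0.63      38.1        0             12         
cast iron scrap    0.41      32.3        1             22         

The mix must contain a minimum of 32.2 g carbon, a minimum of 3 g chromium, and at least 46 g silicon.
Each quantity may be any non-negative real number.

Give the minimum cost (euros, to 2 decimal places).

This is a linear program. Let x1 = kg of scrap grade B, x2 = kg of steel scrap, x3 = kg of scrap grade A, x4 = kg of pig iron, x5 = kg of cast iron scrap.
min 0.51x1 + 0.4x2 + 0.43x3 + 0.63x4 + 0.41x5 s.t.:
  3.6x1 + 2.7x2 + 2x3 + 38.1x4 + 32.3x5 ≥ 32.2   (carbon)
  1x1 + 1x2 + 1x3 + 1x5 ≥ 3   (chromium)
  3x1 + 3x2 + 2x3 + 12x4 + 22x5 ≥ 46   (silicon)
  x1, x2, x3, x4, x5 ≥ 0.
At the optimum only steel scrap, cast iron scrap are positive (scrap grade B, scrap grade A, pig iron = 0). There the chromium and silicon constraints are tight.
Optimal quantities: steel scrap = 1.053 kg, cast iron scrap = 1.947 kg.
Hence cost = 0.4·1.053 + 0.41·1.947 = €1.2195.

€1.22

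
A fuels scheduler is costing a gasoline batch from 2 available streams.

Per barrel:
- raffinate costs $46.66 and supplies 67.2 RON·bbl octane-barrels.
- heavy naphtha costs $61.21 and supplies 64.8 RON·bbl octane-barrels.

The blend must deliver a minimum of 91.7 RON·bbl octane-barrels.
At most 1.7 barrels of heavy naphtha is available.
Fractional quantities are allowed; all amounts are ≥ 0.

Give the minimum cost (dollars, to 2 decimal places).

$63.67

Set it up as a linear program. Let x1 = barrels of raffinate, x2 = barrels of heavy naphtha.
min 46.66x1 + 61.21x2 subject to:
  67.2x1 + 64.8x2 ≥ 91.7   (octane-barrels)
  x2 ≤ 1.7
  x1, x2 ≥ 0.
At the optimum only raffinate is positive (heavy naphtha = 0). There the octane-barrels constraint is tight.
That vertex is x1 = 1.3646.
Cost = 46.66·1.3646 = 63.6722.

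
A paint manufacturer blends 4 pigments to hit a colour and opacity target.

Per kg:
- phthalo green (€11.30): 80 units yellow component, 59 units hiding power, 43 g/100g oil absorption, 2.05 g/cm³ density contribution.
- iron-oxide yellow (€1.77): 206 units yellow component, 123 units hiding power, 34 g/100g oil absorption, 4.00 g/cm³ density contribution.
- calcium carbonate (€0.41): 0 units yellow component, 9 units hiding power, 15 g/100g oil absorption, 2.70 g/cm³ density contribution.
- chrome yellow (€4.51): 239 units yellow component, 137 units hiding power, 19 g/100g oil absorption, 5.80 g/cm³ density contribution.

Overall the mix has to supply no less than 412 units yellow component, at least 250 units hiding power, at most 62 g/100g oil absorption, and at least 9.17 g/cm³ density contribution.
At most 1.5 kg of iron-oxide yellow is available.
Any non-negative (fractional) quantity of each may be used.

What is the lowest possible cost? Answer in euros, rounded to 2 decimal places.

€4.87

This is a linear program. Let x1 = kg of phthalo green, x2 = kg of iron-oxide yellow, x3 = kg of calcium carbonate, x4 = kg of chrome yellow.
Minimise 11.3x1 + 1.77x2 + 0.41x3 + 4.51x4 s.t.:
  80x1 + 206x2 + 239x4 ≥ 412   (yellow component)
  59x1 + 123x2 + 9x3 + 137x4 ≥ 250   (hiding power)
  43x1 + 34x2 + 15x3 + 19x4 ≤ 62   (oil absorption)
  2.05x1 + 4x2 + 2.7x3 + 5.8x4 ≥ 9.17   (density contribution)
  x2 ≤ 1.5
  x1, x2, x3, x4 ≥ 0.
The cheapest feasible vertex uses only iron-oxide yellow, calcium carbonate, chrome yellow; phthalo green is not used. There the hiding power, oil absorption, density contribution constraints are tight.
That vertex is x2 = 1.482, x3 = 0.1617, x4 = 0.4838.
Objective = 1.77·1.482 + 0.41·0.1617 + 4.51·0.4838 = 4.8714.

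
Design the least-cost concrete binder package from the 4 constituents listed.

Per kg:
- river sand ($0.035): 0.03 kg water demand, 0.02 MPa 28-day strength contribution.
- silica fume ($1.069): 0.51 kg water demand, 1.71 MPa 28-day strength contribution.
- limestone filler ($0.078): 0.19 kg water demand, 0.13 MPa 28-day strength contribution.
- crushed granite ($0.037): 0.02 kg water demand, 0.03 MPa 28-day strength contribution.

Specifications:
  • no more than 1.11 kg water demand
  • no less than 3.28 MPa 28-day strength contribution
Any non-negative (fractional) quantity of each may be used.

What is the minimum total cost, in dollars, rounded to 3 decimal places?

Let x1 = kg of river sand, x2 = kg of silica fume, x3 = kg of limestone filler, x4 = kg of crushed granite.
min 0.035x1 + 1.069x2 + 0.078x3 + 0.037x4 with:
  0.03x1 + 0.51x2 + 0.19x3 + 0.02x4 ≤ 1.11   (water demand)
  0.02x1 + 1.71x2 + 0.13x3 + 0.03x4 ≥ 3.28   (28-day strength contribution)
  x1, x2, x3, x4 ≥ 0.
The minimum-cost mix takes nothing from river sand, crushed granite — only silica fume, limestone filler. The water demand and 28-day strength contribution requirements are met with equality.
Solving gives x2 = 1.852, x3 = 0.8712.
Hence cost = 1.069·1.852 + 0.078·0.8712 = $2.04774.

$2.048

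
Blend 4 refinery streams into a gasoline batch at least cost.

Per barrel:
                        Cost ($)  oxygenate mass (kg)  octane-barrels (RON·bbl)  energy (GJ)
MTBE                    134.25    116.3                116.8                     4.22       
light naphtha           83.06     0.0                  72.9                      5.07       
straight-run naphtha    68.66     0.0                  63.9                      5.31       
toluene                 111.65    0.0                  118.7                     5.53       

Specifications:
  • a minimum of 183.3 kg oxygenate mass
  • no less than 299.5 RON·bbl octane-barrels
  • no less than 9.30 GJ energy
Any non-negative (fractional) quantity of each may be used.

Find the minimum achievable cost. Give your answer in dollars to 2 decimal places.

This is a linear program. Let x1 = barrels of MTBE, x2 = barrels of light naphtha, x3 = barrels of straight-run naphtha, x4 = barrels of toluene.
Minimise 134.25x1 + 83.06x2 + 68.66x3 + 111.65x4 subject to:
  116.3x1 ≥ 183.3   (oxygenate mass)
  116.8x1 + 72.9x2 + 63.9x3 + 118.7x4 ≥ 299.5   (octane-barrels)
  4.22x1 + 5.07x2 + 5.31x3 + 5.53x4 ≥ 9.3   (energy)
  x1, x2, x3, x4 ≥ 0.
At the optimum only MTBE, toluene are positive (light naphtha, straight-run naphtha = 0). Binding constraints: oxygenate mass and octane-barrels.
So MTBE = 1.5761 barrels, toluene = 0.9723 barrels.
Objective = 134.25·1.5761 + 111.65·0.9723 = 320.1487.

$320.15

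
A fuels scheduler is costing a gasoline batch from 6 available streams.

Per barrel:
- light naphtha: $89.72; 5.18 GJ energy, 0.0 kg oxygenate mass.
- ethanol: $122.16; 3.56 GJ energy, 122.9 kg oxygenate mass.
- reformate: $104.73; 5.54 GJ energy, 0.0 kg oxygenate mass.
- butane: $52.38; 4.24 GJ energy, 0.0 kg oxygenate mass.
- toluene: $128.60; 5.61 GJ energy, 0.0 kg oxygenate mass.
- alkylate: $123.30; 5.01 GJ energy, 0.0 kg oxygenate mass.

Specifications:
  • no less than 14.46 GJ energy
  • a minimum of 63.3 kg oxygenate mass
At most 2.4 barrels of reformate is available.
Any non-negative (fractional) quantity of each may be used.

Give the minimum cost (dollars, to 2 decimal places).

This is a linear program. Let x1 = barrels of light naphtha, x2 = barrels of ethanol, x3 = barrels of reformate, x4 = barrels of butane, x5 = barrels of toluene, x6 = barrels of alkylate.
min 89.72x1 + 122.16x2 + 104.73x3 + 52.38x4 + 128.6x5 + 123.3x6 s.t.:
  5.18x1 + 3.56x2 + 5.54x3 + 4.24x4 + 5.61x5 + 5.01x6 ≥ 14.46   (energy)
  122.9x2 ≥ 63.3   (oxygenate mass)
  x3 ≤ 2.4
  x1, x2, x3, x4, x5, x6 ≥ 0.
The optimal basis is {ethanol, butane}; light naphtha, reformate, toluene, alkylate drop out. The energy and oxygenate mass requirements are met with equality.
Solving gives x2 = 0.51505, x4 = 2.9779.
Cost = 122.16·0.51505 + 52.38·2.9779 = 218.9009.

$218.90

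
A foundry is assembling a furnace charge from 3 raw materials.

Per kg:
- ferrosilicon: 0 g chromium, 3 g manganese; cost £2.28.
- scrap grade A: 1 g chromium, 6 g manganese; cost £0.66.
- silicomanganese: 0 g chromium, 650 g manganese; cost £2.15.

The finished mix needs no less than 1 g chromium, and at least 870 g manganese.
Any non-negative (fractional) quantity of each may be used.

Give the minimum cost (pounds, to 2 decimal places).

£3.52

Set it up as a linear program. Let x1 = kg of ferrosilicon, x2 = kg of scrap grade A, x3 = kg of silicomanganese.
min 2.28x1 + 0.66x2 + 2.15x3 s.t.:
  1x2 ≥ 1   (chromium)
  3x1 + 6x2 + 650x3 ≥ 870   (manganese)
  x1, x2, x3 ≥ 0.
At the optimum only scrap grade A, silicomanganese are positive (ferrosilicon = 0). The chromium and manganese requirements are met with equality.
That vertex is x2 = 1, x3 = 1.329.
Hence cost = 0.66·1 + 2.15·1.329 = £3.5174.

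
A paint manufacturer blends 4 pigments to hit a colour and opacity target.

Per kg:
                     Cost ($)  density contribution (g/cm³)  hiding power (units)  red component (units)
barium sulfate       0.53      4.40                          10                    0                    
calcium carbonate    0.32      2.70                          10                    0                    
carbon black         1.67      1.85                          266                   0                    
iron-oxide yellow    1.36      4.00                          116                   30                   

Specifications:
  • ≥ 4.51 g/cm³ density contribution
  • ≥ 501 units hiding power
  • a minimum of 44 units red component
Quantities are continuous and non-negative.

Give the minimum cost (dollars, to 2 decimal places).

This is a linear program. Let x1 = kg of barium sulfate, x2 = kg of calcium carbonate, x3 = kg of carbon black, x4 = kg of iron-oxide yellow.
min 0.53x1 + 0.32x2 + 1.67x3 + 1.36x4 with:
  4.4x1 + 2.7x2 + 1.85x3 + 4x4 ≥ 4.51   (density contribution)
  10x1 + 10x2 + 266x3 + 116x4 ≥ 501   (hiding power)
  30x4 ≥ 44   (red component)
  x1, x2, x3, x4 ≥ 0.
At the optimum only carbon black, iron-oxide yellow are positive (barium sulfate, calcium carbonate = 0). The hiding power and red component requirements are met with equality.
Optimal quantities: carbon black = 1.244 kg, iron-oxide yellow = 1.467 kg.
Total cost: 1.67·1.244 + 1.36·1.467 = 4.0726.

$4.07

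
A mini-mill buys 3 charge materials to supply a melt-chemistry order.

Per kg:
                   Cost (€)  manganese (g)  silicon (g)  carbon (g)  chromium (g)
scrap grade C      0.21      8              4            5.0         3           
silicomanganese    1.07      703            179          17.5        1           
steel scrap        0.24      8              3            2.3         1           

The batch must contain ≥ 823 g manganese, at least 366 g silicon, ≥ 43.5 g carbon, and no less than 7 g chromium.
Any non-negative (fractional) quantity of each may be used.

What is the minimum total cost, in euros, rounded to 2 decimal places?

Let x1 = kg of scrap grade C, x2 = kg of silicomanganese, x3 = kg of steel scrap.
Minimise 0.21x1 + 1.07x2 + 0.24x3 s.t.:
  8x1 + 703x2 + 8x3 ≥ 823   (manganese)
  4x1 + 179x2 + 3x3 ≥ 366   (silicon)
  5x1 + 17.5x2 + 2.3x3 ≥ 43.5   (carbon)
  3x1 + 1x2 + 1x3 ≥ 7   (chromium)
  x1, x2, x3 ≥ 0.
The optimal basis is {scrap grade C, silicomanganese}; steel scrap drops out. The silicon and carbon requirements are met with equality.
Optimal quantities: scrap grade C = 1.675 kg, silicomanganese = 2.007 kg.
Hence cost = 0.21·1.675 + 1.07·2.007 = €2.4992.

€2.50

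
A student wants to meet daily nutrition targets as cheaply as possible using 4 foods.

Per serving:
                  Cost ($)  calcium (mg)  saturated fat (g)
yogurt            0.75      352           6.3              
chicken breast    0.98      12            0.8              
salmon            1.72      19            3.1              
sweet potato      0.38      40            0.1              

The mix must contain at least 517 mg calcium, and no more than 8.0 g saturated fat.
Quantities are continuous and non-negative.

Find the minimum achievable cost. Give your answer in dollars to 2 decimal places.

Let x1 = servings of yogurt, x2 = servings of chicken breast, x3 = servings of salmon, x4 = servings of sweet potato.
min 0.75x1 + 0.98x2 + 1.72x3 + 0.38x4 subject to:
  352x1 + 12x2 + 19x3 + 40x4 ≥ 517   (calcium)
  6.3x1 + 0.8x2 + 3.1x3 + 0.1x4 ≤ 8   (saturated fat)
  x1, x2, x3, x4 ≥ 0.
The minimum-cost mix takes nothing from chicken breast, salmon — only yogurt, sweet potato. There the calcium and saturated fat constraints are tight.
Optimal quantities: yogurt = 1.238 servings, sweet potato = 2.035 servings.
Cost = 0.75·1.238 + 0.38·2.035 = 1.7018.

$1.70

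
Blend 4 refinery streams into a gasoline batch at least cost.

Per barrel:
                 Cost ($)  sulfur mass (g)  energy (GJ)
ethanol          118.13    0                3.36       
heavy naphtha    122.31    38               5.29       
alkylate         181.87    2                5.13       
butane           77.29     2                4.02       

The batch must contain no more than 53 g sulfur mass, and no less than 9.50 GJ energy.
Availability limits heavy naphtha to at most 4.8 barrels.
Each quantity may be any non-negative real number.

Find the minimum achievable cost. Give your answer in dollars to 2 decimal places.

$182.65

This is a linear program. Let x1 = barrels of ethanol, x2 = barrels of heavy naphtha, x3 = barrels of alkylate, x4 = barrels of butane.
Minimise 118.13x1 + 122.31x2 + 181.87x3 + 77.29x4 with:
  38x2 + 2x3 + 2x4 ≤ 53   (sulfur mass)
  3.36x1 + 5.29x2 + 5.13x3 + 4.02x4 ≥ 9.5   (energy)
  x2 ≤ 4.8
  x1, x2, x3, x4 ≥ 0.
The cheapest feasible vertex uses only butane; ethanol, heavy naphtha, alkylate are not used. There the energy constraint is tight.
That vertex is x4 = 2.3632.
Total cost: 77.29·2.3632 = 182.6517.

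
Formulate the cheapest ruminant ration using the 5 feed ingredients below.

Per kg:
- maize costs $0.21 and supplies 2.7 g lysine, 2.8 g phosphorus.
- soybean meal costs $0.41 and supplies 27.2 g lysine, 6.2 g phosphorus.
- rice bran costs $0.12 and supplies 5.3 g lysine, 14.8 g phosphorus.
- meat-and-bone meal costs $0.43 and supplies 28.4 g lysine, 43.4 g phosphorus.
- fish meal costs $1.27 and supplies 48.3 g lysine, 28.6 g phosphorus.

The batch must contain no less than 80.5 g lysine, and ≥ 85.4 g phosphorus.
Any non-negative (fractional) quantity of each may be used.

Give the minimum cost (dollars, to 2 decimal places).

This is a linear program. Let x1 = kg of maize, x2 = kg of soybean meal, x3 = kg of rice bran, x4 = kg of meat-and-bone meal, x5 = kg of fish meal.
min 0.21x1 + 0.41x2 + 0.12x3 + 0.43x4 + 1.27x5 subject to:
  2.7x1 + 27.2x2 + 5.3x3 + 28.4x4 + 48.3x5 ≥ 80.5   (lysine)
  2.8x1 + 6.2x2 + 14.8x3 + 43.4x4 + 28.6x5 ≥ 85.4   (phosphorus)
  x1, x2, x3, x4, x5 ≥ 0.
The optimal basis is {soybean meal, meat-and-bone meal}; maize, rice bran, fish meal drop out. There the lysine and phosphorus constraints are tight.
So soybean meal = 1.064 kg, meat-and-bone meal = 1.816 kg.
Objective = 0.41·1.064 + 0.43·1.816 = 1.2171.

$1.22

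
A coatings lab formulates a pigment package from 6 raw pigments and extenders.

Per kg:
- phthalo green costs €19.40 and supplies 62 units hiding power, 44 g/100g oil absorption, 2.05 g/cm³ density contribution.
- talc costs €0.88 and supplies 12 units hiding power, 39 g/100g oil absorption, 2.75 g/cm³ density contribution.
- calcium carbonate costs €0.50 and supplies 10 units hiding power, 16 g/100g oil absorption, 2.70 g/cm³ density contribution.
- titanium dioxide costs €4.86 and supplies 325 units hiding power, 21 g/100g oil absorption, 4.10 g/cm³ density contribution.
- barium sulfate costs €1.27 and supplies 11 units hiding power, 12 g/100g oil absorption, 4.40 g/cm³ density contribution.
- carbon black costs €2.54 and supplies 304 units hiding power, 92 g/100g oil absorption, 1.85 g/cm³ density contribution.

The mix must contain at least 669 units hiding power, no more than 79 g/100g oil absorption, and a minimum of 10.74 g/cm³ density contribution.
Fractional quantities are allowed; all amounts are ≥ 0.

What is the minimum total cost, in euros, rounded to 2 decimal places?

€9.86

Set it up as a linear program. Let x1 = kg of phthalo green, x2 = kg of talc, x3 = kg of calcium carbonate, x4 = kg of titanium dioxide, x5 = kg of barium sulfate, x6 = kg of carbon black.
min 19.4x1 + 0.88x2 + 0.5x3 + 4.86x4 + 1.27x5 + 2.54x6 with:
  62x1 + 12x2 + 10x3 + 325x4 + 11x5 + 304x6 ≥ 669   (hiding power)
  44x1 + 39x2 + 16x3 + 21x4 + 12x5 + 92x6 ≤ 79   (oil absorption)
  2.05x1 + 2.75x2 + 2.7x3 + 4.1x4 + 4.4x5 + 1.85x6 ≥ 10.74   (density contribution)
  x1, x2, x3, x4, x5, x6 ≥ 0.
The minimum-cost mix takes nothing from phthalo green, talc, barium sulfate — only calcium carbonate, titanium dioxide, carbon black. Binding constraints: hiding power, oil absorption, density contribution.
Solving gives x3 = 1.096, x4 = 1.78, x6 = 0.2619.
Total cost: 0.5·1.096 + 4.86·1.78 + 2.54·0.2619 = 9.8640.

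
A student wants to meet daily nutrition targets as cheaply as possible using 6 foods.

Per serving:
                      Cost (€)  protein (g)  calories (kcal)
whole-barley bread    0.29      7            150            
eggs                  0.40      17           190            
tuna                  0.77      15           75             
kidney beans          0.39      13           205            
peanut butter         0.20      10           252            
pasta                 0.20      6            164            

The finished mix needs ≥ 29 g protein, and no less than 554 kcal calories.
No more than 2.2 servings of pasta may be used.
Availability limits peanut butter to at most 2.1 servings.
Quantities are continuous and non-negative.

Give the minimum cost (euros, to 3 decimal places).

€0.608

Treat it as an LP. Let x1 = servings of whole-barley bread, x2 = servings of eggs, x3 = servings of tuna, x4 = servings of kidney beans, x5 = servings of peanut butter, x6 = servings of pasta.
Minimise 0.29x1 + 0.4x2 + 0.77x3 + 0.39x4 + 0.2x5 + 0.2x6 with:
  7x1 + 17x2 + 15x3 + 13x4 + 10x5 + 6x6 ≥ 29   (protein)
  150x1 + 190x2 + 75x3 + 205x4 + 252x5 + 164x6 ≥ 554   (calories)
  x6 ≤ 2.2
  x5 ≤ 2.1
  x1, x2, x3, x4, x5, x6 ≥ 0.
The optimal basis is {eggs, peanut butter}; whole-barley bread, tuna, kidney beans, pasta drop out. The protein and the peanut butter cap requirements are met with equality.
That vertex is x2 = 0.4706, x5 = 2.1.
Cost = 0.4·0.4706 + 0.2·2.1 = 0.60824.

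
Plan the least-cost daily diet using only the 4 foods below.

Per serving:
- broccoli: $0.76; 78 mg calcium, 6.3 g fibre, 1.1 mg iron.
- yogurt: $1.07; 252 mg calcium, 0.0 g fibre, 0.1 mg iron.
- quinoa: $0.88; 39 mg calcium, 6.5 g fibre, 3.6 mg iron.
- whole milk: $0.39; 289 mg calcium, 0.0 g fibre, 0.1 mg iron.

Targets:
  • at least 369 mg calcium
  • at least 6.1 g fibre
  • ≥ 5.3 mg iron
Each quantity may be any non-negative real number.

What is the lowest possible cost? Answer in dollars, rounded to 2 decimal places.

$1.69

Let x1 = servings of broccoli, x2 = servings of yogurt, x3 = servings of quinoa, x4 = servings of whole milk.
Minimize 0.76x1 + 1.07x2 + 0.88x3 + 0.39x4 with:
  78x1 + 252x2 + 39x3 + 289x4 ≥ 369   (calcium)
  6.3x1 + 6.5x3 ≥ 6.1   (fibre)
  1.1x1 + 0.1x2 + 3.6x3 + 0.1x4 ≥ 5.3   (iron)
  x1, x2, x3, x4 ≥ 0.
The minimum-cost mix takes nothing from broccoli, yogurt — only quinoa, whole milk. The calcium and iron requirements are met with equality.
That vertex is x3 = 1.442, x4 = 1.082.
Objective = 0.88·1.442 + 0.39·1.082 = 1.6909.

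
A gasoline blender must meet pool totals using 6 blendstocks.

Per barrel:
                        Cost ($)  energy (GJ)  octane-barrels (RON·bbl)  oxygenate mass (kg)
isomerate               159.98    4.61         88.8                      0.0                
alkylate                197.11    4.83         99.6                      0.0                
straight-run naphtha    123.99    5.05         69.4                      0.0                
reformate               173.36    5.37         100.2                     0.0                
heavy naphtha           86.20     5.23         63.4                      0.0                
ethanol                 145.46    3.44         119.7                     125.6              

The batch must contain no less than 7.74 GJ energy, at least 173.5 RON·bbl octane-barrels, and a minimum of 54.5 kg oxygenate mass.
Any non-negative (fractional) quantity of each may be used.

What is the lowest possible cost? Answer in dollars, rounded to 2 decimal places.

This is a linear program. Let x1 = barrels of isomerate, x2 = barrels of alkylate, x3 = barrels of straight-run naphtha, x4 = barrels of reformate, x5 = barrels of heavy naphtha, x6 = barrels of ethanol.
min 159.98x1 + 197.11x2 + 123.99x3 + 173.36x4 + 86.2x5 + 145.46x6 s.t.:
  4.61x1 + 4.83x2 + 5.05x3 + 5.37x4 + 5.23x5 + 3.44x6 ≥ 7.74   (energy)
  88.8x1 + 99.6x2 + 69.4x3 + 100.2x4 + 63.4x5 + 119.7x6 ≥ 173.5   (octane-barrels)
  125.6x6 ≥ 54.5   (oxygenate mass)
  x1, x2, x3, x4, x5, x6 ≥ 0.
The optimal basis is {heavy naphtha, ethanol}; isomerate, alkylate, straight-run naphtha, reformate drop out. There the energy and octane-barrels constraints are tight.
Solving gives x5 = 0.80807, x6 = 1.0215.
Total cost: 86.2·0.80807 + 145.46·1.0215 = 218.2430.

$218.24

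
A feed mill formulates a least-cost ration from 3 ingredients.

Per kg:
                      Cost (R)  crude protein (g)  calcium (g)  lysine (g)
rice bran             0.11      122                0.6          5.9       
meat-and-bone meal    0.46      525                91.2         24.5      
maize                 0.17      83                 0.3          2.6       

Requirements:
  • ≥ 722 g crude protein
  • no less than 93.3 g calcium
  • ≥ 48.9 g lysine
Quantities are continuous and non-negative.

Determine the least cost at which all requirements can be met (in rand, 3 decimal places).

Treat it as an LP. Let x1 = kg of rice bran, x2 = kg of meat-and-bone meal, x3 = kg of maize.
min 0.11x1 + 0.46x2 + 0.17x3 with:
  122x1 + 525x2 + 83x3 ≥ 722   (crude protein)
  0.6x1 + 91.2x2 + 0.3x3 ≥ 93.3   (calcium)
  5.9x1 + 24.5x2 + 2.6x3 ≥ 48.9   (lysine)
  x1, x2, x3 ≥ 0.
The minimum-cost mix takes nothing from maize — only rice bran, meat-and-bone meal. There the calcium and lysine constraints are tight.
So rice bran = 4.153 kg, meat-and-bone meal = 0.9957 kg.
Objective = 0.11·4.153 + 0.46·0.9957 = 0.91485.

R0.915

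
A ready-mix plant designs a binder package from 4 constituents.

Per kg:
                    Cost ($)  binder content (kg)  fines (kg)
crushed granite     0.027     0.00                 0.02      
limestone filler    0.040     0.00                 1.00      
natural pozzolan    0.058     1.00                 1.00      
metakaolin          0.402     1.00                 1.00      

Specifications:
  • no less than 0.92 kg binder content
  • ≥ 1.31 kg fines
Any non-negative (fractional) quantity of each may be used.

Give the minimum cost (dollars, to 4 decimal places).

Let x1 = kg of crushed granite, x2 = kg of limestone filler, x3 = kg of natural pozzolan, x4 = kg of metakaolin.
min 0.027x1 + 0.04x2 + 0.058x3 + 0.402x4 s.t.:
  1x3 + 1x4 ≥ 0.92   (binder content)
  0.02x1 + 1x2 + 1x3 + 1x4 ≥ 1.31   (fines)
  x1, x2, x3, x4 ≥ 0.
The optimal basis is {limestone filler, natural pozzolan}; crushed granite, metakaolin drop out. The binder content and fines requirements are met with equality.
Solving gives x2 = 0.39, x3 = 0.92.
Cost = 0.04·0.39 + 0.058·0.92 = 0.068960.

$0.0690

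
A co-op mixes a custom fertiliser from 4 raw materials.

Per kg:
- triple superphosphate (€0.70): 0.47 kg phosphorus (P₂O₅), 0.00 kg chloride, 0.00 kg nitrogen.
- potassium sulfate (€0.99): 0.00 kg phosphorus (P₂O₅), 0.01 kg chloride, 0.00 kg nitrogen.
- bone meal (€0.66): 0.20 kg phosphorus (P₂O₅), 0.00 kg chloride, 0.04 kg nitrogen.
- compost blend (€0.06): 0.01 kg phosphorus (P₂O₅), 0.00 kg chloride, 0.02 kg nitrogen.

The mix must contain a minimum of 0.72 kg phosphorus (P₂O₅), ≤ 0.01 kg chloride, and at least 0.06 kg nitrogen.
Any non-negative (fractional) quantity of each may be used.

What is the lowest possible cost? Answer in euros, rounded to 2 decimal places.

€1.21

Let x1 = kg of triple superphosphate, x2 = kg of potassium sulfate, x3 = kg of bone meal, x4 = kg of compost blend.
Minimise 0.7x1 + 0.99x2 + 0.66x3 + 0.06x4 s.t.:
  0.47x1 + 0.2x3 + 0.01x4 ≥ 0.72   (phosphorus (P₂O₅))
  0.01x2 ≤ 0.01   (chloride)
  0.04x3 + 0.02x4 ≥ 0.06   (nitrogen)
  x1, x2, x3, x4 ≥ 0.
At the optimum only triple superphosphate, compost blend are positive (potassium sulfate, bone meal = 0). Binding constraints: phosphorus (P₂O₅) and nitrogen.
That vertex is x1 = 1.468, x4 = 3.
Cost = 0.7·1.468 + 0.06·3 = 1.2076.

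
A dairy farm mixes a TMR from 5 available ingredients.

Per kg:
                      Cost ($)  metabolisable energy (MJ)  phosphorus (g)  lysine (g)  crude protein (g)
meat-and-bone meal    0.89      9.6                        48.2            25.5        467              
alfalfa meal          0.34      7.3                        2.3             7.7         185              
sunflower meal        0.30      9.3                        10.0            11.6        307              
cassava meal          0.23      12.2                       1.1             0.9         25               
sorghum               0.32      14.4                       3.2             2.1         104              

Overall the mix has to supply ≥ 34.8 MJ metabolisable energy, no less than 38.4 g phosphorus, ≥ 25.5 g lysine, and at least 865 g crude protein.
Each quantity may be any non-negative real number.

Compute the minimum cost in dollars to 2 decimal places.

Treat it as an LP. Let x1 = kg of meat-and-bone meal, x2 = kg of alfalfa meal, x3 = kg of sunflower meal, x4 = kg of cassava meal, x5 = kg of sorghum.
min 0.89x1 + 0.34x2 + 0.3x3 + 0.23x4 + 0.32x5 s.t.:
  9.6x1 + 7.3x2 + 9.3x3 + 12.2x4 + 14.4x5 ≥ 34.8   (metabolisable energy)
  48.2x1 + 2.3x2 + 10x3 + 1.1x4 + 3.2x5 ≥ 38.4   (phosphorus)
  25.5x1 + 7.7x2 + 11.6x3 + 0.9x4 + 2.1x5 ≥ 25.5   (lysine)
  467x1 + 185x2 + 307x3 + 25x4 + 104x5 ≥ 865   (crude protein)
  x1, x2, x3, x4, x5 ≥ 0.
The optimal basis is {meat-and-bone meal, sunflower meal}; alfalfa meal, cassava meal, sorghum drop out. The metabolisable energy and phosphorus requirements are met with equality.
Solving gives x1 = 0.02589, x3 = 3.715.
Objective = 0.89·0.02589 + 0.3·3.715 = 1.1375.

$1.14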